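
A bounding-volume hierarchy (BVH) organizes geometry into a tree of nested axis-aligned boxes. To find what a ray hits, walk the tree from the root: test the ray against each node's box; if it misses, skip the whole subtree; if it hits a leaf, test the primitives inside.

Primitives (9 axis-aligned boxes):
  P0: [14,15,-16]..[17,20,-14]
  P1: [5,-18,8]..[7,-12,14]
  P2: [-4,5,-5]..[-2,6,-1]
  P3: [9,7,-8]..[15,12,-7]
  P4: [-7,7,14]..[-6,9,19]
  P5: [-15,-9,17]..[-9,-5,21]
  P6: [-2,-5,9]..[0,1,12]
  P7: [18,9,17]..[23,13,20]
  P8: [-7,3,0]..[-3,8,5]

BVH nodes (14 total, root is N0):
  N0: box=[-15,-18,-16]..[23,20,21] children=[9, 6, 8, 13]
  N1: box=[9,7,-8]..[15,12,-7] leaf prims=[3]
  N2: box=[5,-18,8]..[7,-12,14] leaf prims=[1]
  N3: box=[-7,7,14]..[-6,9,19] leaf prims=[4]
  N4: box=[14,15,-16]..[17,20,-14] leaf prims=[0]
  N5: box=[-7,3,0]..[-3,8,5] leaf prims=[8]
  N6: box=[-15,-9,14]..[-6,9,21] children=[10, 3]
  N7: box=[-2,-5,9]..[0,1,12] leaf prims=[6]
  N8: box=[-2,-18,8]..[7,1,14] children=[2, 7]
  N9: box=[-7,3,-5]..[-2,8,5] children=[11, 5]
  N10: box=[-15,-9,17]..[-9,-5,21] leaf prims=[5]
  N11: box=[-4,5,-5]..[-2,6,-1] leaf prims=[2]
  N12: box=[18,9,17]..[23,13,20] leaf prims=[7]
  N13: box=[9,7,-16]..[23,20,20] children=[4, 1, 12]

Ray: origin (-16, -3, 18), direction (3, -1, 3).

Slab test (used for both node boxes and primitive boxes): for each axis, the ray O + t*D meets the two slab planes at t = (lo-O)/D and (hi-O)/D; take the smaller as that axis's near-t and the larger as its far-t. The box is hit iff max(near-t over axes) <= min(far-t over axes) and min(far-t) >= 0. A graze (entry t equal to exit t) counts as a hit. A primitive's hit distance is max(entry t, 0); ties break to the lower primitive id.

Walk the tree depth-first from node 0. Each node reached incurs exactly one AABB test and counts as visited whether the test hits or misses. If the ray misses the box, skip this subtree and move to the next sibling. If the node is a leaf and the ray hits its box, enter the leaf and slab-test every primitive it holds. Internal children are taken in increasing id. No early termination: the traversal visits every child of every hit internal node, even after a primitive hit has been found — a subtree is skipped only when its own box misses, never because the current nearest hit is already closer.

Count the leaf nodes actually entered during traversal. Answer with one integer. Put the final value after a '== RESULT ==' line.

Traverse from the root:
N0 x:[1/3,13] y:[-23,15] z:[-34/3,1] -> hit [1/3,1], descend [6, 8, 9, 13]
  N6 x:[1/3,10/3] y:[-12,6] z:[-4/3,1] -> hit [1/3,1], descend [3, 10]
    N3 x:[3,10/3] y:[-12,-10] z:[-4/3,1/3] -> miss, prune
    N10 x:[1/3,7/3] y:[2,6] z:[-1/3,1] -> miss, prune
  N8 x:[14/3,23/3] y:[-4,15] z:[-10/3,-4/3] -> miss, prune
  N9 x:[3,14/3] y:[-11,-6] z:[-23/3,-13/3] -> miss, prune
  N13 x:[25/3,13] y:[-23,-10] z:[-34/3,2/3] -> miss, prune

Visited [0, 6, 3, 10, 8, 9, 13]. Tests: 7 box, 0 leaf. Nearest: miss.

== RESULT ==
0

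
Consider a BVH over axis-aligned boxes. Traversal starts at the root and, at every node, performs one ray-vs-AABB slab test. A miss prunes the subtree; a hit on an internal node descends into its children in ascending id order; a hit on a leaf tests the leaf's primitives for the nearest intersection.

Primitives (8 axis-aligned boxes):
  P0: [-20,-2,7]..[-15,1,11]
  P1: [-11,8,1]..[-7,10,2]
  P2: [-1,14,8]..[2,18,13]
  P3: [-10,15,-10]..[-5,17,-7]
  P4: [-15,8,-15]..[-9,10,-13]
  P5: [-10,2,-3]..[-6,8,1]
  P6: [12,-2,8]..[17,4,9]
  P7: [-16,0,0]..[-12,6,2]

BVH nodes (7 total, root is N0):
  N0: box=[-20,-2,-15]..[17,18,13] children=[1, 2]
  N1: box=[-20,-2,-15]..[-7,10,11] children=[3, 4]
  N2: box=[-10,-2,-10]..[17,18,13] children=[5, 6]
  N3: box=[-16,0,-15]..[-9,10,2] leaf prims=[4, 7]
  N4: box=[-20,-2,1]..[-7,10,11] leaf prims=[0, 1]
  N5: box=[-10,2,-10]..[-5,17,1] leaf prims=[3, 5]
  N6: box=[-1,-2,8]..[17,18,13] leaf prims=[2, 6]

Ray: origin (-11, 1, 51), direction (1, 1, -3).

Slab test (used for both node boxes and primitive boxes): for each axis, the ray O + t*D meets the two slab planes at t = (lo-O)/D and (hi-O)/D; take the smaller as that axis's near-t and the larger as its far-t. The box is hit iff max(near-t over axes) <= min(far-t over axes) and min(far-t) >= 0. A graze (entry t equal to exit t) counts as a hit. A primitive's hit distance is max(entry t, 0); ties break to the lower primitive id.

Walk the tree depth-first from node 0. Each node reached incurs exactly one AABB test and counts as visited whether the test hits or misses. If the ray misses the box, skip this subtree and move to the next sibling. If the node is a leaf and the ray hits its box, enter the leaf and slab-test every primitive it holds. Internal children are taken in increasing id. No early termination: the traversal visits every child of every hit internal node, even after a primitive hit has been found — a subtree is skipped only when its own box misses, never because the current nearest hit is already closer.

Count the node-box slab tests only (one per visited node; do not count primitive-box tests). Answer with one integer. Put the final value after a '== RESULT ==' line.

Traverse from the root:
N0 x:[-9,28] y:[-3,17] z:[38/3,22] -> hit [38/3,17], descend [1, 2]
  N1 x:[-9,4] y:[-3,9] z:[40/3,22] -> miss, prune
  N2 x:[1,28] y:[-3,17] z:[38/3,61/3] -> hit [38/3,17], descend [5, 6]
    N5 x:[1,6] y:[1,16] z:[50/3,61/3] -> miss, prune
    N6 x:[10,28] y:[-3,17] z:[38/3,43/3] -> hit [38/3,43/3] leaf, test {P2@t=13, P6(miss)}

Visited [0, 1, 2, 5, 6]. Tests: 5 box, 1 leaf. Nearest: P2.

== RESULT ==
5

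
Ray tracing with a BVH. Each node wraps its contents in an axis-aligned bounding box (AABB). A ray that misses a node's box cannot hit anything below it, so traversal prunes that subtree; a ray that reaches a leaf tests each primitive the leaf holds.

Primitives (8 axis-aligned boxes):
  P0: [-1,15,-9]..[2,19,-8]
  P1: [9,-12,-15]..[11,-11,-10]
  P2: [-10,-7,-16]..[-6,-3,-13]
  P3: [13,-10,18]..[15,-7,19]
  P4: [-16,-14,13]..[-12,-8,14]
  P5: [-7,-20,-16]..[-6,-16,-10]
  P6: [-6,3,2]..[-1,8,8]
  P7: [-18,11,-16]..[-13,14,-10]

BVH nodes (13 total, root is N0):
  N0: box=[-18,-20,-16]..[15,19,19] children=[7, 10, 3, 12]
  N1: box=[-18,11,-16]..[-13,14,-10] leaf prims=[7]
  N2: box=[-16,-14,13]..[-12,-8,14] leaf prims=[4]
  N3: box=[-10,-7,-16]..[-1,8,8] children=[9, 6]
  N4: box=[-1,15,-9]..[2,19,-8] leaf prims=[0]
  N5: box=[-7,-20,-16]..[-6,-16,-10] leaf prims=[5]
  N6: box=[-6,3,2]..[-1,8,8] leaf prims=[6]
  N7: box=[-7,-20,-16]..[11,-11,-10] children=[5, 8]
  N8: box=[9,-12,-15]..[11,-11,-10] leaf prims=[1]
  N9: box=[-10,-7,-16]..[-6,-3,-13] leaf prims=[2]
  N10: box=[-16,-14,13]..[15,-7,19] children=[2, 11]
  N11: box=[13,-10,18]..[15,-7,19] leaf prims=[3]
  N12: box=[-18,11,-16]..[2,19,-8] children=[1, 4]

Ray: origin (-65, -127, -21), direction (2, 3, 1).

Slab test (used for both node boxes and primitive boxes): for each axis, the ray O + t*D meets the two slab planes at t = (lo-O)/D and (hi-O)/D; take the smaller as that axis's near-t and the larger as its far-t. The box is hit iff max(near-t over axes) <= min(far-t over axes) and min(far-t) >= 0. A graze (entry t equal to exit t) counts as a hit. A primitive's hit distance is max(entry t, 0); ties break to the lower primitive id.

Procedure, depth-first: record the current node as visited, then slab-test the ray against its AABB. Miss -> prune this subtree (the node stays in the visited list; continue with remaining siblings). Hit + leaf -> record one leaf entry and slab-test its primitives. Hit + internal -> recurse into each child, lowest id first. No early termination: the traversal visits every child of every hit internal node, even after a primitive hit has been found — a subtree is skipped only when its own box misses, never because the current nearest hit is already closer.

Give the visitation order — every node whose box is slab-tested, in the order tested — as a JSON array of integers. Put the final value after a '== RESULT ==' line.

Trace the traversal:
N0 x:[47/2,40] y:[107/3,146/3] z:[5,40] -> hit [107/3,40], descend [3, 7, 10, 12]
  N3 x:[55/2,32] y:[40,45] z:[5,29] -> miss, prune
  N7 x:[29,38] y:[107/3,116/3] z:[5,11] -> miss, prune
  N10 x:[49/2,40] y:[113/3,40] z:[34,40] -> hit [113/3,40], descend [2, 11]
    N2 x:[49/2,53/2] y:[113/3,119/3] z:[34,35] -> miss, prune
    N11 x:[39,40] y:[39,40] z:[39,40] -> hit [39,40] leaf, test {P3@t=39}
  N12 x:[47/2,67/2] y:[46,146/3] z:[5,13] -> miss, prune

Summary -> nodes [0, 3, 7, 10, 2, 11, 12]; box-tests=7; leaf-entries=1; first=P3

== RESULT ==
[0, 3, 7, 10, 2, 11, 12]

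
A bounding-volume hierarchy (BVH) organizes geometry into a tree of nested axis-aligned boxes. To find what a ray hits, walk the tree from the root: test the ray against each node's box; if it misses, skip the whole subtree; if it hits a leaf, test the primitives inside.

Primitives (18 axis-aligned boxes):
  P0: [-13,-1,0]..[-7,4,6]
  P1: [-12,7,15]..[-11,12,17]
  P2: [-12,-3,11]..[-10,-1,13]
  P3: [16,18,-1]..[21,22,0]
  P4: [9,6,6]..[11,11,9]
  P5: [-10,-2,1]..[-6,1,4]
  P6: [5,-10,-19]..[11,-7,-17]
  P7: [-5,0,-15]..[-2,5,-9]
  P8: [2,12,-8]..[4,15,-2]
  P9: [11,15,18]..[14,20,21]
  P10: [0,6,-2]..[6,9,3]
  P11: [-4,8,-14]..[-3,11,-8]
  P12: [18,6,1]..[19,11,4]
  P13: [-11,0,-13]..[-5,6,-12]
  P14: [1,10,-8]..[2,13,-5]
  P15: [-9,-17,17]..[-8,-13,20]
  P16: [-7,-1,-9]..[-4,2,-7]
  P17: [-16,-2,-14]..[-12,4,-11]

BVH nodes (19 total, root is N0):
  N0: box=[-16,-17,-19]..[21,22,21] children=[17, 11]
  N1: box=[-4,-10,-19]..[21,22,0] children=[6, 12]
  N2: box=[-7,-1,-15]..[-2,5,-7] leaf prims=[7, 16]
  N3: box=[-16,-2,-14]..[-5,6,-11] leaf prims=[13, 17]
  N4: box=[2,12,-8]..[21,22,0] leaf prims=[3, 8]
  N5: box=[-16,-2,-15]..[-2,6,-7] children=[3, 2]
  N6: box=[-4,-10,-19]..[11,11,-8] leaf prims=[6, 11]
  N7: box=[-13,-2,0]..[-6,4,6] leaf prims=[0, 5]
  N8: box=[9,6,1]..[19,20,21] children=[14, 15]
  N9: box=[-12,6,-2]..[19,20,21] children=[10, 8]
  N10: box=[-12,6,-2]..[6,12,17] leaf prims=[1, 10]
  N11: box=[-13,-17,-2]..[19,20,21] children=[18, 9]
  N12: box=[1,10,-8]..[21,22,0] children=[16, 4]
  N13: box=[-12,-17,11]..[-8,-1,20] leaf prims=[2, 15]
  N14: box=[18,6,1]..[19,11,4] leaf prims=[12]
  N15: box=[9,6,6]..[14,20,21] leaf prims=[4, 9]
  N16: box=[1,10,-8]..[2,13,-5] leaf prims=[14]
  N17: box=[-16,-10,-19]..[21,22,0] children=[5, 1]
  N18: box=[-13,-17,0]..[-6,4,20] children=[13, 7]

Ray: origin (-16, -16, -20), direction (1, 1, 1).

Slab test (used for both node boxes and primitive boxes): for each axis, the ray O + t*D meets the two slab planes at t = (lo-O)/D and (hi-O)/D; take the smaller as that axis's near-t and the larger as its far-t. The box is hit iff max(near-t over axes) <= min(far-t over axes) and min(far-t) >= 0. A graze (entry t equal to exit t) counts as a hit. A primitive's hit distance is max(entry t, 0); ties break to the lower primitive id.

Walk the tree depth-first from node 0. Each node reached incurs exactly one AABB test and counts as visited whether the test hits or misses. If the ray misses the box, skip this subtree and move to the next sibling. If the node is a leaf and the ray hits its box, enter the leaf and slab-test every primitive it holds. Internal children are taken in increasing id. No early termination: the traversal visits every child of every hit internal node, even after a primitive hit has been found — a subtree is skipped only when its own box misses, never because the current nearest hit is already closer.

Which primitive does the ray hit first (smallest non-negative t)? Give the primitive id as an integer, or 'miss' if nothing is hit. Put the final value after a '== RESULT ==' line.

Traverse from the root:
N0 x:[0,37] y:[-1,38] z:[1,41] -> hit [1,37], descend [11, 17]
  N11 x:[3,35] y:[-1,36] z:[18,41] -> hit [18,35], descend [9, 18]
    N9 x:[4,35] y:[22,36] z:[18,41] -> hit [22,35], descend [8, 10]
      N8 x:[25,35] y:[22,36] z:[21,41] -> hit [25,35], descend [14, 15]
        N14 x:[34,35] y:[22,27] z:[21,24] -> miss, prune
        N15 x:[25,30] y:[22,36] z:[26,41] -> hit [26,30] leaf, test {P4@t=26, P9(miss)}
      N10 x:[4,22] y:[22,28] z:[18,37] -> hit [22,22] leaf, test {P1(miss), P10@t=22}
    N18 x:[3,10] y:[-1,20] z:[20,40] -> miss, prune
  N17 x:[0,37] y:[6,38] z:[1,20] -> hit [6,20], descend [1, 5]
    N1 x:[12,37] y:[6,38] z:[1,20] -> hit [12,20], descend [6, 12]
      N6 x:[12,27] y:[6,27] z:[1,12] -> hit [12,12] leaf, test {P6(miss), P11(miss)}
      N12 x:[17,37] y:[26,38] z:[12,20] -> miss, prune
    N5 x:[0,14] y:[14,22] z:[5,13] -> miss, prune

Summary -> nodes [0, 11, 9, 8, 14, 15, 10, 18, 17, 1, 6, 12, 5]; box-tests=13; leaf-entries=3; first=P10

== RESULT ==
10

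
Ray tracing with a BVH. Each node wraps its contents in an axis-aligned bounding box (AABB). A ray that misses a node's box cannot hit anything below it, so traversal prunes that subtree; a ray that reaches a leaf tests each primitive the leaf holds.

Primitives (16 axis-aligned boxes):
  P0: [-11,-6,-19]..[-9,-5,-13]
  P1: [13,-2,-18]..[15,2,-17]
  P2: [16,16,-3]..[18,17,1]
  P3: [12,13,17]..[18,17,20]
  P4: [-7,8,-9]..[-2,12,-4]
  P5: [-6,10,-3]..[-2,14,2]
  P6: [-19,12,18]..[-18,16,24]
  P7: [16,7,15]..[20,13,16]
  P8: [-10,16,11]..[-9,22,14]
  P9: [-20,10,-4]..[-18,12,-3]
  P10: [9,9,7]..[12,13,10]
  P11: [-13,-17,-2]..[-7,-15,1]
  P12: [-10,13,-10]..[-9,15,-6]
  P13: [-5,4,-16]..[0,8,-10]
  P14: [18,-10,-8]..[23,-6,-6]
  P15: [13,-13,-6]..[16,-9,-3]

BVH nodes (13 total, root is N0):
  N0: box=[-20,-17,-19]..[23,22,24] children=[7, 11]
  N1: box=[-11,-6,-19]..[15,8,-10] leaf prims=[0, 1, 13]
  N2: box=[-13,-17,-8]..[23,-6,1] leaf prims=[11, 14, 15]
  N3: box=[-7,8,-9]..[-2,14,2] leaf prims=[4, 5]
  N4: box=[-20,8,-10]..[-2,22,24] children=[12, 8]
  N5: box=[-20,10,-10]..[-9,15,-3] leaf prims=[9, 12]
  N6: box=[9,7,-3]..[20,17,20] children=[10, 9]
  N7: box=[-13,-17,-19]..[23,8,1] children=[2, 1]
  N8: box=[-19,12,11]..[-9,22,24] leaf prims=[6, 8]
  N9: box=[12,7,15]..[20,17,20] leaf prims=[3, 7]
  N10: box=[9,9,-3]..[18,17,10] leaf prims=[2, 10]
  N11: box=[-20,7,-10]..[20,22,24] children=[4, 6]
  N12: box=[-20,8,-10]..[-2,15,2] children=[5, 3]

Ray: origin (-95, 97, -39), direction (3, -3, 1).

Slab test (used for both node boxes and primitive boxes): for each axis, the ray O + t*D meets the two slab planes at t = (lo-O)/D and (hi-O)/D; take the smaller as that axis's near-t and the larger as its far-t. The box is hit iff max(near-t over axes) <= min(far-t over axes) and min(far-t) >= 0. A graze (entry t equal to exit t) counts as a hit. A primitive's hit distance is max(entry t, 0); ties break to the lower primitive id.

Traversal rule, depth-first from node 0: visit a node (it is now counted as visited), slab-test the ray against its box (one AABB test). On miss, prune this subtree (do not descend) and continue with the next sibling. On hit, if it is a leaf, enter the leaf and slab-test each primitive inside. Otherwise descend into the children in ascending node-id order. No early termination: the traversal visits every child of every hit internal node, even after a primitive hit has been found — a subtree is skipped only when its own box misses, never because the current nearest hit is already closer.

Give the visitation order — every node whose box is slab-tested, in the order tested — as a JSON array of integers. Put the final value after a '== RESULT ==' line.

Traverse from the root:
N0 x:[25,118/3] y:[25,38] z:[20,63] -> hit [25,38], descend [7, 11]
  N7 x:[82/3,118/3] y:[89/3,38] z:[20,40] -> hit [89/3,38], descend [1, 2]
    N1 x:[28,110/3] y:[89/3,103/3] z:[20,29] -> miss, prune
    N2 x:[82/3,118/3] y:[103/3,38] z:[31,40] -> hit [103/3,38] leaf, test {P11(miss), P14(miss), P15@t=36}
  N11 x:[25,115/3] y:[25,30] z:[29,63] -> hit [29,30], descend [4, 6]
    N4 x:[25,31] y:[25,89/3] z:[29,63] -> hit [29,89/3], descend [8, 12]
      N8 x:[76/3,86/3] y:[25,85/3] z:[50,63] -> miss, prune
      N12 x:[25,31] y:[82/3,89/3] z:[29,41] -> hit [29,89/3], descend [3, 5]
        N3 x:[88/3,31] y:[83/3,89/3] z:[30,41] -> miss, prune
        N5 x:[25,86/3] y:[82/3,29] z:[29,36] -> miss, prune
    N6 x:[104/3,115/3] y:[80/3,30] z:[36,59] -> miss, prune

Visited [0, 7, 1, 2, 11, 4, 8, 12, 3, 5, 6]. Tests: 11 box, 1 leaf. Nearest: P15.

== RESULT ==
[0, 7, 1, 2, 11, 4, 8, 12, 3, 5, 6]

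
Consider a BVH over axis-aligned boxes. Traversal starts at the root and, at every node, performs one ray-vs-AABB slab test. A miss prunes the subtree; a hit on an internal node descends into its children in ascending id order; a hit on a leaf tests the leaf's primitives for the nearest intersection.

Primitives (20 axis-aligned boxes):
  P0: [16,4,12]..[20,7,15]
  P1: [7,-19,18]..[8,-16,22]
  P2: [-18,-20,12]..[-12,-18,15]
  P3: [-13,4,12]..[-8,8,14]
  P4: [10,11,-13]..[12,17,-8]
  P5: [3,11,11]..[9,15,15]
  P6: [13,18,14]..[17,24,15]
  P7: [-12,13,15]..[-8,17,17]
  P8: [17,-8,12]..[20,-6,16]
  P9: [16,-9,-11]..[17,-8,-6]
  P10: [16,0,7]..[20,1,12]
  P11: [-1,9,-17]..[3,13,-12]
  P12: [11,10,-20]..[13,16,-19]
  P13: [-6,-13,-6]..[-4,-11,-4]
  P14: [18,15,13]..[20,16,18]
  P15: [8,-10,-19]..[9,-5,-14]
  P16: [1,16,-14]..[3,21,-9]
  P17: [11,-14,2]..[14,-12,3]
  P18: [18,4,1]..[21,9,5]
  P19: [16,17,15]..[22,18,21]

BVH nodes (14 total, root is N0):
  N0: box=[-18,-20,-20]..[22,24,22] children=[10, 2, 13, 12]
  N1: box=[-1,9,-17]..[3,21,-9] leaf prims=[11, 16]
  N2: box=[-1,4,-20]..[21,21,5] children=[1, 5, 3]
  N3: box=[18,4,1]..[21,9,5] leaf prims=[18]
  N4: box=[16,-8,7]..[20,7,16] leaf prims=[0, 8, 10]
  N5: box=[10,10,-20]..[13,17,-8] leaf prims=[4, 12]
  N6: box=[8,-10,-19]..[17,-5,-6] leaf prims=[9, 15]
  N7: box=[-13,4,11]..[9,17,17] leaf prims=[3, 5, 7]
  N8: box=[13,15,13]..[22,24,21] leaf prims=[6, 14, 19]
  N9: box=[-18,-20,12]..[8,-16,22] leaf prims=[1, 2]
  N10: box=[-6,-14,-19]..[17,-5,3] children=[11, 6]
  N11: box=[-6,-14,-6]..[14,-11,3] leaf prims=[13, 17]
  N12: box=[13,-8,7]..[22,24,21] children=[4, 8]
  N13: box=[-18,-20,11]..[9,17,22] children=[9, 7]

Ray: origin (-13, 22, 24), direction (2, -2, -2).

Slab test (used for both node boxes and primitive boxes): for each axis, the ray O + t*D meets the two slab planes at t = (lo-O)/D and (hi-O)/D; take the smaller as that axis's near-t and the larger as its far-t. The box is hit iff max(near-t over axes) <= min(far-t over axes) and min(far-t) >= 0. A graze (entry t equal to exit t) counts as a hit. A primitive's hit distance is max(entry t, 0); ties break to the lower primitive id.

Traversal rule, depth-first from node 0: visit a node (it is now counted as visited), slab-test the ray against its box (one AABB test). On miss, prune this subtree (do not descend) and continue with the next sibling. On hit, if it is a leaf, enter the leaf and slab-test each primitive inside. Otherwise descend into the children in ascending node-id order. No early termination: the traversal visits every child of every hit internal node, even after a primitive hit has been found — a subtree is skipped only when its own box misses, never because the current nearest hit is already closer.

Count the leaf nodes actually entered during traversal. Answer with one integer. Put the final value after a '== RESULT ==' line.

Walk:
N0 x:[-5/2,35/2] y:[-1,21] z:[1,22] -> hit [1,35/2], descend [2, 10, 12, 13]
  N2 x:[6,17] y:[1/2,9] z:[19/2,22] -> miss, prune
  N10 x:[7/2,15] y:[27/2,18] z:[21/2,43/2] -> hit [27/2,15], descend [6, 11]
    N6 x:[21/2,15] y:[27/2,16] z:[15,43/2] -> hit [15,15] leaf, test {P9@t=15, P15(miss)}
    N11 x:[7/2,27/2] y:[33/2,18] z:[21/2,15] -> miss, prune
  N12 x:[13,35/2] y:[-1,15] z:[3/2,17/2] -> miss, prune
  N13 x:[-5/2,11] y:[5/2,21] z:[1,13/2] -> hit [5/2,13/2], descend [7, 9]
    N7 x:[0,11] y:[5/2,9] z:[7/2,13/2] -> hit [7/2,13/2] leaf, test {P3(miss), P5(miss), P7(miss)}
    N9 x:[-5/2,21/2] y:[19,21] z:[1,6] -> miss, prune

order=[0, 2, 10, 6, 11, 12, 13, 7, 9]  |boxes|=9  |leaves|=2  hit=P9

== RESULT ==
2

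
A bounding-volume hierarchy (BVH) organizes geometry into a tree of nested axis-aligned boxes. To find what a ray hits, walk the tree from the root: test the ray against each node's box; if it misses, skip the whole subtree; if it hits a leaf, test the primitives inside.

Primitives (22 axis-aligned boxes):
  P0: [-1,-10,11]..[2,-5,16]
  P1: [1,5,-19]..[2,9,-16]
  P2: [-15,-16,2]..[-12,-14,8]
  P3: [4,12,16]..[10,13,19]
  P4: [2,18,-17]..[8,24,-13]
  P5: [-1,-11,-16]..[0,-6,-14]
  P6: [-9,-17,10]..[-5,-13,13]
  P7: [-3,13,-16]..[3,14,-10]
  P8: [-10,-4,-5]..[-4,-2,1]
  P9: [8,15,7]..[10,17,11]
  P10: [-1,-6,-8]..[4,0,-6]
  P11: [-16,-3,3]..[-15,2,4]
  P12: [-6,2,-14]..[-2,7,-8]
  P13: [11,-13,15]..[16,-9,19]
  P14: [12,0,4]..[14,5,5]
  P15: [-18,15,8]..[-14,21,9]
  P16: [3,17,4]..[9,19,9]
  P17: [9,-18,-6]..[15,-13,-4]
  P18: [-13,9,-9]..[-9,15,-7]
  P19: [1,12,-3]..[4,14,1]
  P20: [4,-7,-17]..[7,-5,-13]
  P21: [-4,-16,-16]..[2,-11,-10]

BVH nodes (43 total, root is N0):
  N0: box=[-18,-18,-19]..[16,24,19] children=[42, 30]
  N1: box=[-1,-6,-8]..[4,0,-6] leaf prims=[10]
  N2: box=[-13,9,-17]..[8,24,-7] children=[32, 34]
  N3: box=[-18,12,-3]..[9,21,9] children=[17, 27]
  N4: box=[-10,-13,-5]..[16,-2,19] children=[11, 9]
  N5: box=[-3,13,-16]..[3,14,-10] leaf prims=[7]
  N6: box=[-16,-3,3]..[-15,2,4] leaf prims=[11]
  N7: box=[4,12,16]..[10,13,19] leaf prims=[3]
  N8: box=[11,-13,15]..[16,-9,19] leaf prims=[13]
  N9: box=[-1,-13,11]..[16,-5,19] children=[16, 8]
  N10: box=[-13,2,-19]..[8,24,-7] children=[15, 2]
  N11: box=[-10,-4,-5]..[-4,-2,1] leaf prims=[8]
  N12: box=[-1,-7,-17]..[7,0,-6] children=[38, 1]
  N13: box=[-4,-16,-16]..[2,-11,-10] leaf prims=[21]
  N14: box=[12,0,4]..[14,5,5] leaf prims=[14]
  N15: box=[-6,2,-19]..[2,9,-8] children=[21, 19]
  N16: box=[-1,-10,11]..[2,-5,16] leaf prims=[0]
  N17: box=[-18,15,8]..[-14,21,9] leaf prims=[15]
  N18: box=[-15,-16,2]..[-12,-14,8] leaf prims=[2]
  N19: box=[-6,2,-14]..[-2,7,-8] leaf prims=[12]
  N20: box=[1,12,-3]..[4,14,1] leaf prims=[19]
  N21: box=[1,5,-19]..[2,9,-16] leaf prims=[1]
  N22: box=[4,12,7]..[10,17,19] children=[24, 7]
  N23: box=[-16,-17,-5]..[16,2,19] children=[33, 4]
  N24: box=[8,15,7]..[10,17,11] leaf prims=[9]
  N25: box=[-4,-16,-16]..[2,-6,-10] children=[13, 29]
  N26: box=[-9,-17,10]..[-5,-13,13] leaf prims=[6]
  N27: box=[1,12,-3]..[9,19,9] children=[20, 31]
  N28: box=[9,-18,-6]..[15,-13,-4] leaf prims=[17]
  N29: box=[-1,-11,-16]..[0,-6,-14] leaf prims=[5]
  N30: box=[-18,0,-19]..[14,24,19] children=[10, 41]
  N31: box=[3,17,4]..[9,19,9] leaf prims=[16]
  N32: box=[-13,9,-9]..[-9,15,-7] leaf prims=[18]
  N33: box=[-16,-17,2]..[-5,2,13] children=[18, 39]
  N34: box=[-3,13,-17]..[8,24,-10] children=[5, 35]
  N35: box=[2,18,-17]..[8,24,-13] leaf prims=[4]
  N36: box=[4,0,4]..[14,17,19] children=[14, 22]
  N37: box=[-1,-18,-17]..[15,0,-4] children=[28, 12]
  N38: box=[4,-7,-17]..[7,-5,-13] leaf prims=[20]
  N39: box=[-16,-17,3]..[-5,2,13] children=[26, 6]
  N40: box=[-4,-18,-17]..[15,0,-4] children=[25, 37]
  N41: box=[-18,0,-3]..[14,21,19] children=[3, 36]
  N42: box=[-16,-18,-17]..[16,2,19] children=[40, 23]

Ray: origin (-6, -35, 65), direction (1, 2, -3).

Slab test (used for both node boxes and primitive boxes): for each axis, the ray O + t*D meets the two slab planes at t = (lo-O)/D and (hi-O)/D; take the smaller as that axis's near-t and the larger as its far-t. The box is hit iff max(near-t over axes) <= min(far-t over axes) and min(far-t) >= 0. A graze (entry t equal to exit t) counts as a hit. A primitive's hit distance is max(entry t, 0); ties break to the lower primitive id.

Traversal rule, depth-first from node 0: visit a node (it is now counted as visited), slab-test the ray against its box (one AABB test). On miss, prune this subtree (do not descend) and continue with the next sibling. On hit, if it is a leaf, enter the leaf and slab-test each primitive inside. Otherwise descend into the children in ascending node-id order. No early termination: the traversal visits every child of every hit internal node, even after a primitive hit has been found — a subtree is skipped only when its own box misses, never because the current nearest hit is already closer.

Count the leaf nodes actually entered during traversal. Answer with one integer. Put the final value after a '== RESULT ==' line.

Traverse from the root:
N0 x:[-12,22] y:[17/2,59/2] z:[46/3,28] -> hit [46/3,22], descend [30, 42]
  N30 x:[-12,20] y:[35/2,59/2] z:[46/3,28] -> hit [35/2,20], descend [10, 41]
    N10 x:[-7,14] y:[37/2,59/2] z:[24,28] -> miss, prune
    N41 x:[-12,20] y:[35/2,28] z:[46/3,68/3] -> hit [35/2,20], descend [3, 36]
      N3 x:[-12,15] y:[47/2,28] z:[56/3,68/3] -> miss, prune
      N36 x:[10,20] y:[35/2,26] z:[46/3,61/3] -> hit [35/2,20], descend [14, 22]
        N14 x:[18,20] y:[35/2,20] z:[20,61/3] -> hit [20,20] leaf, test {P14@t=20}
        N22 x:[10,16] y:[47/2,26] z:[46/3,58/3] -> miss, prune
  N42 x:[-10,22] y:[17/2,37/2] z:[46/3,82/3] -> hit [46/3,37/2], descend [23, 40]
    N23 x:[-10,22] y:[9,37/2] z:[46/3,70/3] -> hit [46/3,37/2], descend [4, 33]
      N4 x:[-4,22] y:[11,33/2] z:[46/3,70/3] -> hit [46/3,33/2], descend [9, 11]
        N9 x:[5,22] y:[11,15] z:[46/3,18] -> miss, prune
        N11 x:[-4,2] y:[31/2,33/2] z:[64/3,70/3] -> miss, prune
      N33 x:[-10,1] y:[9,37/2] z:[52/3,21] -> miss, prune
    N40 x:[2,21] y:[17/2,35/2] z:[23,82/3] -> miss, prune

Visited [0, 30, 10, 41, 3, 36, 14, 22, 42, 23, 4, 9, 11, 33, 40]. Tests: 15 box, 1 leaf. Nearest: P14.

== RESULT ==
1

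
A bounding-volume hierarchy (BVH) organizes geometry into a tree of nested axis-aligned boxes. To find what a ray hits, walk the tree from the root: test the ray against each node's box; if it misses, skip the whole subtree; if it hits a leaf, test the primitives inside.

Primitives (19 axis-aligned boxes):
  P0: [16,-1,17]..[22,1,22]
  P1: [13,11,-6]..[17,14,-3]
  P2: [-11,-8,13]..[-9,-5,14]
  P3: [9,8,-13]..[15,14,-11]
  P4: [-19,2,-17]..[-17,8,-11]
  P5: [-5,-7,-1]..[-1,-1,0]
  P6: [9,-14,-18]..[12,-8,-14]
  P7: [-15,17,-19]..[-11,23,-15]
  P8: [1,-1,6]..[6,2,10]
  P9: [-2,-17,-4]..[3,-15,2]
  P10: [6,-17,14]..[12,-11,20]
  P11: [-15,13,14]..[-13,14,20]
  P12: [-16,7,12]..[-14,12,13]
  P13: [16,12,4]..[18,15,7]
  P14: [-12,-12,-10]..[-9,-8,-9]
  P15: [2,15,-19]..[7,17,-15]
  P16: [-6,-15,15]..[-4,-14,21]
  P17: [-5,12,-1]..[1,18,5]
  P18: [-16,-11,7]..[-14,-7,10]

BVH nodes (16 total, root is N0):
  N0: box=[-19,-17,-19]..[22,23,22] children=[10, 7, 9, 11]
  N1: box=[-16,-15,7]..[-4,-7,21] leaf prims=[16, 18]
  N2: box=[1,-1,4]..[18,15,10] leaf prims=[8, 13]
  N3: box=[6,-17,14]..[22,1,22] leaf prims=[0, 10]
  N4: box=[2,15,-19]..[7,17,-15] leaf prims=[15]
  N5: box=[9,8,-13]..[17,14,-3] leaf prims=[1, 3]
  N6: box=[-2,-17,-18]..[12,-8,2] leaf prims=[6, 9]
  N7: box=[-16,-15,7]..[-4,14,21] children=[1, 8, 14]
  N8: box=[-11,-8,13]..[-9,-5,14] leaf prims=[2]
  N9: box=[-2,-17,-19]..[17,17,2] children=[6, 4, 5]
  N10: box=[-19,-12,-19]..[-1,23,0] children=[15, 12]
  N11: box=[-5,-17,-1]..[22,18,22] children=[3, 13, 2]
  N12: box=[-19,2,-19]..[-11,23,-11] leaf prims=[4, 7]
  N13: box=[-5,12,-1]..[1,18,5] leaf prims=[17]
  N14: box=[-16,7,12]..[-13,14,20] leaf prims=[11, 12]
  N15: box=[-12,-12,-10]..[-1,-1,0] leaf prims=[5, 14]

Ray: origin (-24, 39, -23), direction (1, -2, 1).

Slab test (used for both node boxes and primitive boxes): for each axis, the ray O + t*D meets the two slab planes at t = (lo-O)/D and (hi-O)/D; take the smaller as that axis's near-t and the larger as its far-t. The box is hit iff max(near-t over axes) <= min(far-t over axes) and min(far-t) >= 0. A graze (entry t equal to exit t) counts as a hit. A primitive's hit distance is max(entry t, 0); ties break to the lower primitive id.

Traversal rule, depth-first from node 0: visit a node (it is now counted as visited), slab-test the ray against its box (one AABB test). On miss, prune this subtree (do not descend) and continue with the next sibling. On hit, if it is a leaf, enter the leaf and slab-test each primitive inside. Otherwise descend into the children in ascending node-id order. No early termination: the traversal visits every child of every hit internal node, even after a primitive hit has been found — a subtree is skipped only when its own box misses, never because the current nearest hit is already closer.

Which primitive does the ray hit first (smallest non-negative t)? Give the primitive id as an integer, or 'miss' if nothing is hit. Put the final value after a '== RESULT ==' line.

Trace the traversal:
N0 x:[5,46] y:[8,28] z:[4,45] -> hit [8,28], descend [7, 9, 10, 11]
  N7 x:[8,20] y:[25/2,27] z:[30,44] -> miss, prune
  N9 x:[22,41] y:[11,28] z:[4,25] -> hit [22,25], descend [4, 5, 6]
    N4 x:[26,31] y:[11,12] z:[4,8] -> miss, prune
    N5 x:[33,41] y:[25/2,31/2] z:[10,20] -> miss, prune
    N6 x:[22,36] y:[47/2,28] z:[5,25] -> hit [47/2,25] leaf, test {P6(miss), P9(miss)}
  N10 x:[5,23] y:[8,51/2] z:[4,23] -> hit [8,23], descend [12, 15]
    N12 x:[5,13] y:[8,37/2] z:[4,12] -> hit [8,12] leaf, test {P4(miss), P7(miss)}
    N15 x:[12,23] y:[20,51/2] z:[13,23] -> hit [20,23] leaf, test {P5@t=22, P14(miss)}
  N11 x:[19,46] y:[21/2,28] z:[22,45] -> hit [22,28], descend [2, 3, 13]
    N2 x:[25,42] y:[12,20] z:[27,33] -> miss, prune
    N3 x:[30,46] y:[19,28] z:[37,45] -> miss, prune
    N13 x:[19,25] y:[21/2,27/2] z:[22,28] -> miss, prune

13 AABB tests over nodes [0, 7, 9, 4, 5, 6, 10, 12, 15, 11, 2, 3, 13]; 3 leaves entered; closest P5.

== RESULT ==
5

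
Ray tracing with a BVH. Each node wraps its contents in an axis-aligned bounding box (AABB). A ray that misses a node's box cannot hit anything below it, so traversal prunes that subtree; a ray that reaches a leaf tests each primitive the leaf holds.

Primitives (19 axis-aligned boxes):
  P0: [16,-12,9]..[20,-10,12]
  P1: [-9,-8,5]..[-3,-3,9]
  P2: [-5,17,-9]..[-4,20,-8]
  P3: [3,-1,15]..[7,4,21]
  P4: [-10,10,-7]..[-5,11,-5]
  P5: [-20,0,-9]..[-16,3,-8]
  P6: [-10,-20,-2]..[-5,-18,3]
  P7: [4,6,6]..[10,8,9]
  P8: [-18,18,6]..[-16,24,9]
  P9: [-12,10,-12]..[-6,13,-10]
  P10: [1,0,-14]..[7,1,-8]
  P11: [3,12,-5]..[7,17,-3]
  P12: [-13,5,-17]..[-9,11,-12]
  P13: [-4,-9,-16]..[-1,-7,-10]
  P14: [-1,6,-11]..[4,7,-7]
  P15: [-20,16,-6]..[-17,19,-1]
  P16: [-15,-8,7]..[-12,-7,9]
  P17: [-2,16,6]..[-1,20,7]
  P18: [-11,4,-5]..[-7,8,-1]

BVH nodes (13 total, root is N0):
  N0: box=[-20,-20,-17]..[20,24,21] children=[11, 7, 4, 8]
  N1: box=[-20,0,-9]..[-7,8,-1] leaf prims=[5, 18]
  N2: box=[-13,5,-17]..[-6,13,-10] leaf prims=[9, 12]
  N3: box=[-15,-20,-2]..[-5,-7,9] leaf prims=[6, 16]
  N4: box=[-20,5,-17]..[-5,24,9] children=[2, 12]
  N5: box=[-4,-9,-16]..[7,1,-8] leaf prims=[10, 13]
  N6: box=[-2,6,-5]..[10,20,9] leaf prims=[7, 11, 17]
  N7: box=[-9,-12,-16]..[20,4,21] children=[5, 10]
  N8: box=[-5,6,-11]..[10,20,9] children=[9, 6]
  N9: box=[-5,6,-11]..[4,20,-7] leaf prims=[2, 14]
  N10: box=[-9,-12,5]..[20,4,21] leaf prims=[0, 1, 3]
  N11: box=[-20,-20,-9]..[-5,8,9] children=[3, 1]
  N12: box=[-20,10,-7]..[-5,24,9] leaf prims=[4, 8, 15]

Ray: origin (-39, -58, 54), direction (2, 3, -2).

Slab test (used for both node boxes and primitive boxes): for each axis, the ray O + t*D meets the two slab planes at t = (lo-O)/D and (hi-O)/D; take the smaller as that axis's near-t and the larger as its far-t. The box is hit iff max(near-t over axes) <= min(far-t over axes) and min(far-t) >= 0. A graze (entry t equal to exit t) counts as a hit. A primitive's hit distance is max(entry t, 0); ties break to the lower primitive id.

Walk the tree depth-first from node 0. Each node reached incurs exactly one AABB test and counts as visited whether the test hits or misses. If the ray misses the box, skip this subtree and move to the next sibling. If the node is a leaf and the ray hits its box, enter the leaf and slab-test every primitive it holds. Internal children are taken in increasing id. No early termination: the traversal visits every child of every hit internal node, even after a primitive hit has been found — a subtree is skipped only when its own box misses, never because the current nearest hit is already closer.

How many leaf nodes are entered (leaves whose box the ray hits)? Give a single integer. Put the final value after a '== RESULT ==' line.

Traverse from the root:
N0 x:[19/2,59/2] y:[38/3,82/3] z:[33/2,71/2] -> hit [33/2,82/3], descend [4, 7, 8, 11]
  N4 x:[19/2,17] y:[21,82/3] z:[45/2,71/2] -> miss, prune
  N7 x:[15,59/2] y:[46/3,62/3] z:[33/2,35] -> hit [33/2,62/3], descend [5, 10]
    N5 x:[35/2,23] y:[49/3,59/3] z:[31,35] -> miss, prune
    N10 x:[15,59/2] y:[46/3,62/3] z:[33/2,49/2] -> hit [33/2,62/3] leaf, test {P0(miss), P1(miss), P3(miss)}
  N8 x:[17,49/2] y:[64/3,26] z:[45/2,65/2] -> hit [45/2,49/2], descend [6, 9]
    N6 x:[37/2,49/2] y:[64/3,26] z:[45/2,59/2] -> hit [45/2,49/2] leaf, test {P7(miss), P11(miss), P17(miss)}
    N9 x:[17,43/2] y:[64/3,26] z:[61/2,65/2] -> miss, prune
  N11 x:[19/2,17] y:[38/3,22] z:[45/2,63/2] -> miss, prune

Visited [0, 4, 7, 5, 10, 8, 6, 9, 11]. Tests: 9 box, 2 leaf. Nearest: miss.

== RESULT ==
2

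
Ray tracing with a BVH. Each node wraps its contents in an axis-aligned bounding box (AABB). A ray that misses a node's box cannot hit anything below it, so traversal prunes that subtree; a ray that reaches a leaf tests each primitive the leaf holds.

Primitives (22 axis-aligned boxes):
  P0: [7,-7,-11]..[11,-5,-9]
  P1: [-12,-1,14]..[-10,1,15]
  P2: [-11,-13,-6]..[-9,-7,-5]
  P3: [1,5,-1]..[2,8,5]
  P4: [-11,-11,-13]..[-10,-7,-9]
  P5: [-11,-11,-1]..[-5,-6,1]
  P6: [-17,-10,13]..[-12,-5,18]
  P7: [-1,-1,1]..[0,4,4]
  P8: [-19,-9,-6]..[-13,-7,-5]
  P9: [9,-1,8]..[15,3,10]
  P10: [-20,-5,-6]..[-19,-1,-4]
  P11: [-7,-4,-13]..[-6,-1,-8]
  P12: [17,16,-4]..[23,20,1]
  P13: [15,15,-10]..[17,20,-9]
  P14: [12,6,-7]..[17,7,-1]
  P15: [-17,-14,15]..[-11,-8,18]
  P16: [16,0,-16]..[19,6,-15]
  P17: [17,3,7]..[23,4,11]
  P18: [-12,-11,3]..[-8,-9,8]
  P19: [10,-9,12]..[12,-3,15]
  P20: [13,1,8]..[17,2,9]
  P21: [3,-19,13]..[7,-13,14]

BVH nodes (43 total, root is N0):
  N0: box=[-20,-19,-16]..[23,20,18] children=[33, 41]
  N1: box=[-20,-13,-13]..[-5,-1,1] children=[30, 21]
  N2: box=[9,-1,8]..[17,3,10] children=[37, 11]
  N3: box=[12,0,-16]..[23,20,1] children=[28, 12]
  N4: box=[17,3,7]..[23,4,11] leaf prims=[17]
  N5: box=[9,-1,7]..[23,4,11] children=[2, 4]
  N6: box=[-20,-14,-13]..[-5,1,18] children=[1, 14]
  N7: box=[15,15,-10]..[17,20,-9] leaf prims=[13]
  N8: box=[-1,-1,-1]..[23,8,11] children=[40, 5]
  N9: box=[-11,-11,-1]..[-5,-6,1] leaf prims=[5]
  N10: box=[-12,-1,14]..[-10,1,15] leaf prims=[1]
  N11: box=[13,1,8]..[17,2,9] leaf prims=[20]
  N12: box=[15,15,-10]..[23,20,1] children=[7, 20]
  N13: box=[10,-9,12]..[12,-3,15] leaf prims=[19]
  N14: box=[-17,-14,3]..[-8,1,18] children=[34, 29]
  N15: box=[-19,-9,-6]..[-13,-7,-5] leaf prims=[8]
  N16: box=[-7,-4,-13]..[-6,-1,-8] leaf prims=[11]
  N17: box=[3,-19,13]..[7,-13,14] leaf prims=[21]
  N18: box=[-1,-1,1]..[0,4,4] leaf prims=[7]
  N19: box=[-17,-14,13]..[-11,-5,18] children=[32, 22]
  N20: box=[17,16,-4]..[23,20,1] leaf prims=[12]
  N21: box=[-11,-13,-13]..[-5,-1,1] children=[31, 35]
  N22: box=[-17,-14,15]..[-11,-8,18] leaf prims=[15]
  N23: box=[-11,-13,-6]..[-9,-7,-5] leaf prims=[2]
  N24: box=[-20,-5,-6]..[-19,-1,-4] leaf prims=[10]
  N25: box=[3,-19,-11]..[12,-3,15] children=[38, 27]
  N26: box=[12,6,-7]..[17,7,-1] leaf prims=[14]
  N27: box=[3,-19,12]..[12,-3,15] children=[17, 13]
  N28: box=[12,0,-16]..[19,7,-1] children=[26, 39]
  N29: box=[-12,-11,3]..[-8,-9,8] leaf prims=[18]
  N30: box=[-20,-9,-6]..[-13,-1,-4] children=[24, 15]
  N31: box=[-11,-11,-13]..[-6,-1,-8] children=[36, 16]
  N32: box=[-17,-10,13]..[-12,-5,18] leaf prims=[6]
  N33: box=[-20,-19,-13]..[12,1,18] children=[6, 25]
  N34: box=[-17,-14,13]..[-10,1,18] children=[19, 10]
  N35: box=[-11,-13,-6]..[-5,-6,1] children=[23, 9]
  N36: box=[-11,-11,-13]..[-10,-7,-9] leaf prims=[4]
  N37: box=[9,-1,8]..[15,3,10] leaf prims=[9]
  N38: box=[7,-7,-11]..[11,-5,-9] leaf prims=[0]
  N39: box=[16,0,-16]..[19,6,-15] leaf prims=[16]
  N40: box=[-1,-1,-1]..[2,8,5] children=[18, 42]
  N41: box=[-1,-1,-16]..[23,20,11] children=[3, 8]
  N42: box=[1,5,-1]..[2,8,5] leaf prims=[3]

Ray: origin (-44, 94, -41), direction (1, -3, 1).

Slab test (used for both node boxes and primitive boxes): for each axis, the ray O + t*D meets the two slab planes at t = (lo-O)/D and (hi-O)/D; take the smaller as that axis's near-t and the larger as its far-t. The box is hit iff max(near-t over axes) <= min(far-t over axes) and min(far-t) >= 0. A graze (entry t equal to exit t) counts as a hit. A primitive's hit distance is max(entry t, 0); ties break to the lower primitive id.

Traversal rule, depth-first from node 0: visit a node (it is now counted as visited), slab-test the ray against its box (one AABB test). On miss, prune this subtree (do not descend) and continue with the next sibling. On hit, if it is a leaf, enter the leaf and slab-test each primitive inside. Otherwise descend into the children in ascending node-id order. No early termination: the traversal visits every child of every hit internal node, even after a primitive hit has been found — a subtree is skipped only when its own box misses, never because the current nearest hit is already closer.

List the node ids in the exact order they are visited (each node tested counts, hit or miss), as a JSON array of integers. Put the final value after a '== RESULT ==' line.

Walk:
N0 x:[24,67] y:[74/3,113/3] z:[25,59] -> hit [25,113/3], descend [33, 41]
  N33 x:[24,56] y:[31,113/3] z:[28,59] -> hit [31,113/3], descend [6, 25]
    N6 x:[24,39] y:[31,36] z:[28,59] -> hit [31,36], descend [1, 14]
      N1 x:[24,39] y:[95/3,107/3] z:[28,42] -> hit [95/3,107/3], descend [21, 30]
        N21 x:[33,39] y:[95/3,107/3] z:[28,42] -> hit [33,107/3], descend [31, 35]
          N31 x:[33,38] y:[95/3,35] z:[28,33] -> hit [33,33], descend [16, 36]
            N16 x:[37,38] y:[95/3,98/3] z:[28,33] -> miss, prune
            N36 x:[33,34] y:[101/3,35] z:[28,32] -> miss, prune
          N35 x:[33,39] y:[100/3,107/3] z:[35,42] -> hit [35,107/3], descend [9, 23]
            N9 x:[33,39] y:[100/3,35] z:[40,42] -> miss, prune
            N23 x:[33,35] y:[101/3,107/3] z:[35,36] -> hit [35,35] leaf, test {P2@t=35}
        N30 x:[24,31] y:[95/3,103/3] z:[35,37] -> miss, prune
      N14 x:[27,36] y:[31,36] z:[44,59] -> miss, prune
    N25 x:[47,56] y:[97/3,113/3] z:[30,56] -> miss, prune
  N41 x:[43,67] y:[74/3,95/3] z:[25,52] -> miss, prune

15 AABB tests over nodes [0, 33, 6, 1, 21, 31, 16, 36, 35, 9, 23, 30, 14, 25, 41]; 1 leaf entered; closest P2.

== RESULT ==
[0, 33, 6, 1, 21, 31, 16, 36, 35, 9, 23, 30, 14, 25, 41]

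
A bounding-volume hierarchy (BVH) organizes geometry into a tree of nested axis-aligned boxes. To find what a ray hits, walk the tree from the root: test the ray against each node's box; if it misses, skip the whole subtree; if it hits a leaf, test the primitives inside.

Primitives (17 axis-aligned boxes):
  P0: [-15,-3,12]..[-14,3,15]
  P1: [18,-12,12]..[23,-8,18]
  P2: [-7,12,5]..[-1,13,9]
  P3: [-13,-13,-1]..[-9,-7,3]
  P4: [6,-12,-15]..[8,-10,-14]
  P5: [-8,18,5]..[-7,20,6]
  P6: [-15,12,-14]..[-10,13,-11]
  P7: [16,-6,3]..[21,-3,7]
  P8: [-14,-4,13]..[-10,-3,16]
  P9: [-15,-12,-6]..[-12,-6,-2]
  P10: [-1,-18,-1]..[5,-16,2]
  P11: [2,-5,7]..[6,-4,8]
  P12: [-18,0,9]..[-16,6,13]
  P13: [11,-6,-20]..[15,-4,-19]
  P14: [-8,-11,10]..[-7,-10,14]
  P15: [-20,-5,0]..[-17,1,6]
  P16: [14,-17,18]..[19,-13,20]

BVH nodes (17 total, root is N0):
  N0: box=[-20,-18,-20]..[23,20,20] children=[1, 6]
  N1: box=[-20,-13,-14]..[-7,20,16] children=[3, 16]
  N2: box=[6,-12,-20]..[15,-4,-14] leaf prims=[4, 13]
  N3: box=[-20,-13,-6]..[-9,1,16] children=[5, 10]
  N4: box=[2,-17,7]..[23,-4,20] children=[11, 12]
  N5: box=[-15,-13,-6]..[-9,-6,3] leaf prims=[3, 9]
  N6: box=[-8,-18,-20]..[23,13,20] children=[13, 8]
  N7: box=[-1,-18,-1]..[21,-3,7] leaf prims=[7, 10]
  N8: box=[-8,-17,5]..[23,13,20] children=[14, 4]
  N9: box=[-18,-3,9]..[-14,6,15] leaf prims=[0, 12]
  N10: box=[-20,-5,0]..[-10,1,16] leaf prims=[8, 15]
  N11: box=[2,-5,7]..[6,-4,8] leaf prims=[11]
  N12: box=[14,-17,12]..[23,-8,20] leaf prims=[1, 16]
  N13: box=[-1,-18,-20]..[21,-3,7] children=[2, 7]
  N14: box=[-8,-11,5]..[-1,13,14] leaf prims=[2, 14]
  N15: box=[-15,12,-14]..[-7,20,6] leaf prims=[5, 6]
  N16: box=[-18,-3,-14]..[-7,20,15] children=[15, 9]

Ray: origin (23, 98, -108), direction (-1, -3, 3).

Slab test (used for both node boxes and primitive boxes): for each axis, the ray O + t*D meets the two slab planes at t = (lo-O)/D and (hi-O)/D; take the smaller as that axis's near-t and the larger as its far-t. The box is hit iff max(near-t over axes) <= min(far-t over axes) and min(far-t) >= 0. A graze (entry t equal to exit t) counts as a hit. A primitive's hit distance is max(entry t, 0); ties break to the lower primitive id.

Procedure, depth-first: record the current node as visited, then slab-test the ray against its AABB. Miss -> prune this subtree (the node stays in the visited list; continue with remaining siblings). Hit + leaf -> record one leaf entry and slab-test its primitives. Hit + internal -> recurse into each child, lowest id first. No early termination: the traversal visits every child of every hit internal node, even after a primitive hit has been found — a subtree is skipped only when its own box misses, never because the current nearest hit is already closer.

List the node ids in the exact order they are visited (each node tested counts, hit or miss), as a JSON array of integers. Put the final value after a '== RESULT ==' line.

Traverse from the root:
N0 x:[0,43] y:[26,116/3] z:[88/3,128/3] -> hit [88/3,116/3], descend [1, 6]
  N1 x:[30,43] y:[26,37] z:[94/3,124/3] -> hit [94/3,37], descend [3, 16]
    N3 x:[32,43] y:[97/3,37] z:[34,124/3] -> hit [34,37], descend [5, 10]
      N5 x:[32,38] y:[104/3,37] z:[34,37] -> hit [104/3,37] leaf, test {P3@t=107/3, P9@t=35}
      N10 x:[33,43] y:[97/3,103/3] z:[36,124/3] -> miss, prune
    N16 x:[30,41] y:[26,101/3] z:[94/3,41] -> hit [94/3,101/3], descend [9, 15]
      N9 x:[37,41] y:[92/3,101/3] z:[39,41] -> miss, prune
      N15 x:[30,38] y:[26,86/3] z:[94/3,38] -> miss, prune
  N6 x:[0,31] y:[85/3,116/3] z:[88/3,128/3] -> hit [88/3,31], descend [8, 13]
    N8 x:[0,31] y:[85/3,115/3] z:[113/3,128/3] -> miss, prune
    N13 x:[2,24] y:[101/3,116/3] z:[88/3,115/3] -> miss, prune

11 AABB tests over nodes [0, 1, 3, 5, 10, 16, 9, 15, 6, 8, 13]; 1 leaf entered; closest P9.

== RESULT ==
[0, 1, 3, 5, 10, 16, 9, 15, 6, 8, 13]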